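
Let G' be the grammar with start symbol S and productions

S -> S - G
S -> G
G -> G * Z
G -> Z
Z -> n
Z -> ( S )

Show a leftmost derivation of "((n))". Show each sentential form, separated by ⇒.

S ⇒ G ⇒ Z ⇒ (S) ⇒ (G) ⇒ (Z) ⇒ ((S)) ⇒ ((G)) ⇒ ((Z)) ⇒ ((n))

S ⇒ G   [S -> G]
G ⇒ Z   [G -> Z]
Z ⇒ (S)   [Z -> ( S )]
(S) ⇒ (G)   [S -> G]
(G) ⇒ (Z)   [G -> Z]
(Z) ⇒ ((S))   [Z -> ( S )]
((S)) ⇒ ((G))   [S -> G]
((G)) ⇒ ((Z))   [G -> Z]
((Z)) ⇒ ((n))   [Z -> n]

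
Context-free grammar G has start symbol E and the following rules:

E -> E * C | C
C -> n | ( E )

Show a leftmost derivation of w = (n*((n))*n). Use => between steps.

E => C   [E -> C]
C => (E)   [C -> ( E )]
(E) => (E*C)   [E -> E * C]
(E*C) => (E*C*C)   [E -> E * C]
(E*C*C) => (C*C*C)   [E -> C]
(C*C*C) => (n*C*C)   [C -> n]
(n*C*C) => (n*(E)*C)   [C -> ( E )]
(n*(E)*C) => (n*(C)*C)   [E -> C]
(n*(C)*C) => (n*((E))*C)   [C -> ( E )]
(n*((E))*C) => (n*((C))*C)   [E -> C]
(n*((C))*C) => (n*((n))*C)   [C -> n]
(n*((n))*C) => (n*((n))*n)   [C -> n]

E => C => (E) => (E*C) => (E*C*C) => (C*C*C) => (n*C*C) => (n*(E)*C) => (n*(C)*C) => (n*((E))*C) => (n*((C))*C) => (n*((n))*C) => (n*((n))*n)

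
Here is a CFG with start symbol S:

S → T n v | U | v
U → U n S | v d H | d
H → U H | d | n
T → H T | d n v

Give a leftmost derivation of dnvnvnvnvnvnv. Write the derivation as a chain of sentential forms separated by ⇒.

S ⇒ U   [S → U]
U ⇒ UnS   [U → U n S]
UnS ⇒ UnSnS   [U → U n S]
UnSnS ⇒ UnSnSnS   [U → U n S]
UnSnSnS ⇒ UnSnSnSnS   [U → U n S]
UnSnSnSnS ⇒ UnSnSnSnSnS   [U → U n S]
UnSnSnSnSnS ⇒ UnSnSnSnSnSnS   [U → U n S]
UnSnSnSnSnSnS ⇒ dnSnSnSnSnSnS   [U → d]
dnSnSnSnSnSnS ⇒ dnvnSnSnSnSnS   [S → v]
dnvnSnSnSnSnS ⇒ dnvnvnSnSnSnS   [S → v]
dnvnvnSnSnSnS ⇒ dnvnvnvnSnSnS   [S → v]
dnvnvnvnSnSnS ⇒ dnvnvnvnvnSnS   [S → v]
dnvnvnvnvnSnS ⇒ dnvnvnvnvnvnS   [S → v]
dnvnvnvnvnvnS ⇒ dnvnvnvnvnvnv   [S → v]

S ⇒ U ⇒ UnS ⇒ UnSnS ⇒ UnSnSnS ⇒ UnSnSnSnS ⇒ UnSnSnSnSnS ⇒ UnSnSnSnSnSnS ⇒ dnSnSnSnSnSnS ⇒ dnvnSnSnSnSnS ⇒ dnvnvnSnSnSnS ⇒ dnvnvnvnSnSnS ⇒ dnvnvnvnvnSnS ⇒ dnvnvnvnvnvnS ⇒ dnvnvnvnvnvnv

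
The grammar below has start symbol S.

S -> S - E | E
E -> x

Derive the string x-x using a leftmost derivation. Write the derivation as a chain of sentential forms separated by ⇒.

S ⇒ S-E ⇒ E-E ⇒ x-E ⇒ x-x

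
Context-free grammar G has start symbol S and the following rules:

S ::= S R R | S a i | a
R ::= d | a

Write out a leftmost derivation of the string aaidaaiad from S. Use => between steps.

S => SRR => SaiRR => SRRaiRR => SaiRRaiRR => aaiRRaiRR => aaidRaiRR => aaidaaiRR => aaidaaiaR => aaidaaiad

S => SRR   [S ::= S R R]
SRR => SaiRR   [S ::= S a i]
SaiRR => SRRaiRR   [S ::= S R R]
SRRaiRR => SaiRRaiRR   [S ::= S a i]
SaiRRaiRR => aaiRRaiRR   [S ::= a]
aaiRRaiRR => aaidRaiRR   [R ::= d]
aaidRaiRR => aaidaaiRR   [R ::= a]
aaidaaiRR => aaidaaiaR   [R ::= a]
aaidaaiaR => aaidaaiad   [R ::= d]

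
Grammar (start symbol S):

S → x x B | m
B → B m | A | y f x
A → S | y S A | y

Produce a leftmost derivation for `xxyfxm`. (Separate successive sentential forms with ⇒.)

S ⇒ xxB   [S → x x B]
xxB ⇒ xxBm   [B → B m]
xxBm ⇒ xxyfxm   [B → y f x]

S ⇒ xxB ⇒ xxBm ⇒ xxyfxm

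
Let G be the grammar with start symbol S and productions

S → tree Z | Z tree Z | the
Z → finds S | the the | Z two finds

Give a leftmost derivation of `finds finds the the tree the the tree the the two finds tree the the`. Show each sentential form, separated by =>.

S => Z tree Z   [S → Z tree Z]
Z tree Z => Z two finds tree Z   [Z → Z two finds]
Z two finds tree Z => finds S two finds tree Z   [Z → finds S]
finds S two finds tree Z => finds Z tree Z two finds tree Z   [S → Z tree Z]
finds Z tree Z two finds tree Z => finds finds S tree Z two finds tree Z   [Z → finds S]
finds finds S tree Z two finds tree Z => finds finds Z tree Z tree Z two finds tree Z   [S → Z tree Z]
finds finds Z tree Z tree Z two finds tree Z => finds finds the the tree Z tree Z two finds tree Z   [Z → the the]
finds finds the the tree Z tree Z two finds tree Z => finds finds the the tree the the tree Z two finds tree Z   [Z → the the]
finds finds the the tree the the tree Z two finds tree Z => finds finds the the tree the the tree the the two finds tree Z   [Z → the the]
finds finds the the tree the the tree the the two finds tree Z => finds finds the the tree the the tree the the two finds tree the the   [Z → the the]

S => Z tree Z => Z two finds tree Z => finds S two finds tree Z => finds Z tree Z two finds tree Z => finds finds S tree Z two finds tree Z => finds finds Z tree Z tree Z two finds tree Z => finds finds the the tree Z tree Z two finds tree Z => finds finds the the tree the the tree Z two finds tree Z => finds finds the the tree the the tree the the two finds tree Z => finds finds the the tree the the tree the the two finds tree the the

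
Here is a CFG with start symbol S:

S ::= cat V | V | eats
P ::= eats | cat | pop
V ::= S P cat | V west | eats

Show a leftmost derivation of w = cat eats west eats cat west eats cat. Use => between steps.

S => cat V => cat S P cat => cat V P cat => cat V west P cat => cat S P cat west P cat => cat V P cat west P cat => cat V west P cat west P cat => cat eats west P cat west P cat => cat eats west eats cat west P cat => cat eats west eats cat west eats cat

S => cat V   [S ::= cat V]
cat V => cat S P cat   [V ::= S P cat]
cat S P cat => cat V P cat   [S ::= V]
cat V P cat => cat V west P cat   [V ::= V west]
cat V west P cat => cat S P cat west P cat   [V ::= S P cat]
cat S P cat west P cat => cat V P cat west P cat   [S ::= V]
cat V P cat west P cat => cat V west P cat west P cat   [V ::= V west]
cat V west P cat west P cat => cat eats west P cat west P cat   [V ::= eats]
cat eats west P cat west P cat => cat eats west eats cat west P cat   [P ::= eats]
cat eats west eats cat west P cat => cat eats west eats cat west eats cat   [P ::= eats]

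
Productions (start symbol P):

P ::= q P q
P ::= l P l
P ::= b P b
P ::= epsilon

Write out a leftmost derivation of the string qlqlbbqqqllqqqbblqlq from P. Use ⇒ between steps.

P⇒qPq⇒qlPlq⇒qlqPqlq⇒qlqlPlqlq⇒qlqlbPblqlq⇒qlqlbbPbblqlq⇒qlqlbbqPqbblqlq⇒qlqlbbqqPqqbblqlq⇒qlqlbbqqqPqqqbblqlq⇒qlqlbbqqqlPlqqqbblqlq⇒qlqlbbqqqllqqqbblqlq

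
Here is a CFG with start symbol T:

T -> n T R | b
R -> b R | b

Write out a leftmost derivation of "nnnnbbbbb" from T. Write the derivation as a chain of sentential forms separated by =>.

T=>nTR=>nnTRR=>nnnTRRR=>nnnnTRRRR=>nnnnbRRRR=>nnnnbbRRR=>nnnnbbbRR=>nnnnbbbbR=>nnnnbbbbb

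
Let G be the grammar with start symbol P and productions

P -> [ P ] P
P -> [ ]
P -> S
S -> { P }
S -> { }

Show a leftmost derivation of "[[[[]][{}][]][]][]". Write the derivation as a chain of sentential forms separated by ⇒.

P⇒[P]P⇒[[P]P]P⇒[[[P]P]P]P⇒[[[[]]P]P]P⇒[[[[]][P]P]P]P⇒[[[[]][S]P]P]P⇒[[[[]][{}]P]P]P⇒[[[[]][{}][]]P]P⇒[[[[]][{}][]][]]P⇒[[[[]][{}][]][]][]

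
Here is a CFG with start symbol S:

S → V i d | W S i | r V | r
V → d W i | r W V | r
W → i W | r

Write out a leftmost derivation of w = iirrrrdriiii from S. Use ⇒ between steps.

S ⇒ WSi   [S → W S i]
WSi ⇒ iWSi   [W → i W]
iWSi ⇒ iiWSi   [W → i W]
iiWSi ⇒ iirSi   [W → r]
iirSi ⇒ iirWSii   [S → W S i]
iirWSii ⇒ iirrSii   [W → r]
iirrSii ⇒ iirrWSiii   [S → W S i]
iirrWSiii ⇒ iirrrSiii   [W → r]
iirrrSiii ⇒ iirrrrViii   [S → r V]
iirrrrViii ⇒ iirrrrdWiiii   [V → d W i]
iirrrrdWiiii ⇒ iirrrrdriiii   [W → r]

S ⇒ WSi ⇒ iWSi ⇒ iiWSi ⇒ iirSi ⇒ iirWSii ⇒ iirrSii ⇒ iirrWSiii ⇒ iirrrSiii ⇒ iirrrrViii ⇒ iirrrrdWiiii ⇒ iirrrrdriiii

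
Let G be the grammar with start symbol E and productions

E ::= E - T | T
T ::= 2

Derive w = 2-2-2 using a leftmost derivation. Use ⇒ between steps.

E ⇒ E-T ⇒ E-T-T ⇒ T-T-T ⇒ 2-T-T ⇒ 2-2-T ⇒ 2-2-2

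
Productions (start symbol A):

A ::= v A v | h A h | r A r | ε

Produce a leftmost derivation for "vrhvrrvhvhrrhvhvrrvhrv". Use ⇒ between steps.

A ⇒ vAv ⇒ vrArv ⇒ vrhAhrv ⇒ vrhvAvhrv ⇒ vrhvrArvhrv ⇒ vrhvrrArrvhrv ⇒ vrhvrrvAvrrvhrv ⇒ vrhvrrvhAhvrrvhrv ⇒ vrhvrrvhvAvhvrrvhrv ⇒ vrhvrrvhvhAhvhvrrvhrv ⇒ vrhvrrvhvhrArhvhvrrvhrv ⇒ vrhvrrvhvhrrhvhvrrvhrv

A ⇒ vAv   [A ::= v A v]
vAv ⇒ vrArv   [A ::= r A r]
vrArv ⇒ vrhAhrv   [A ::= h A h]
vrhAhrv ⇒ vrhvAvhrv   [A ::= v A v]
vrhvAvhrv ⇒ vrhvrArvhrv   [A ::= r A r]
vrhvrArvhrv ⇒ vrhvrrArrvhrv   [A ::= r A r]
vrhvrrArrvhrv ⇒ vrhvrrvAvrrvhrv   [A ::= v A v]
vrhvrrvAvrrvhrv ⇒ vrhvrrvhAhvrrvhrv   [A ::= h A h]
vrhvrrvhAhvrrvhrv ⇒ vrhvrrvhvAvhvrrvhrv   [A ::= v A v]
vrhvrrvhvAvhvrrvhrv ⇒ vrhvrrvhvhAhvhvrrvhrv   [A ::= h A h]
vrhvrrvhvhAhvhvrrvhrv ⇒ vrhvrrvhvhrArhvhvrrvhrv   [A ::= r A r]
vrhvrrvhvhrArhvhvrrvhrv ⇒ vrhvrrvhvhrrhvhvrrvhrv   [A ::= ε]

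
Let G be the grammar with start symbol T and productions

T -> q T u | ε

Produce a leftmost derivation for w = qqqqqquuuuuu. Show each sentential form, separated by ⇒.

T⇒qTu⇒qqTuu⇒qqqTuuu⇒qqqqTuuuu⇒qqqqqTuuuuu⇒qqqqqqTuuuuuu⇒qqqqqquuuuuu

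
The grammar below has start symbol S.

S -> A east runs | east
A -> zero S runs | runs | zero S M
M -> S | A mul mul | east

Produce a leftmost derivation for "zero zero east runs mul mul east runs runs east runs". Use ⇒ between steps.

S ⇒ A east runs ⇒ zero S runs east runs ⇒ zero A east runs runs east runs ⇒ zero zero S M east runs runs east runs ⇒ zero zero east M east runs runs east runs ⇒ zero zero east A mul mul east runs runs east runs ⇒ zero zero east runs mul mul east runs runs east runs

S ⇒ A east runs   [S -> A east runs]
A east runs ⇒ zero S runs east runs   [A -> zero S runs]
zero S runs east runs ⇒ zero A east runs runs east runs   [S -> A east runs]
zero A east runs runs east runs ⇒ zero zero S M east runs runs east runs   [A -> zero S M]
zero zero S M east runs runs east runs ⇒ zero zero east M east runs runs east runs   [S -> east]
zero zero east M east runs runs east runs ⇒ zero zero east A mul mul east runs runs east runs   [M -> A mul mul]
zero zero east A mul mul east runs runs east runs ⇒ zero zero east runs mul mul east runs runs east runs   [A -> runs]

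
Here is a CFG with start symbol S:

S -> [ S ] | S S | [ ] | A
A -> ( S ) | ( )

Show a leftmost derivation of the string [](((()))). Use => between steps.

S => SS => []S => []A => [](S) => [](A) => []((S)) => []((A)) => [](((S))) => [](((A))) => [](((())))

S => SS   [S -> S S]
SS => []S   [S -> [ ]]
[]S => []A   [S -> A]
[]A => [](S)   [A -> ( S )]
[](S) => [](A)   [S -> A]
[](A) => []((S))   [A -> ( S )]
[]((S)) => []((A))   [S -> A]
[]((A)) => [](((S)))   [A -> ( S )]
[](((S))) => [](((A)))   [S -> A]
[](((A))) => [](((())))   [A -> ( )]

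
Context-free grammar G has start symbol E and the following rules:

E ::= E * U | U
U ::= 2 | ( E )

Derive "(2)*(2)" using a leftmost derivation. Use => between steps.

E => E*U => U*U => (E)*U => (U)*U => (2)*U => (2)*(E) => (2)*(U) => (2)*(2)

E => E*U   [E ::= E * U]
E*U => U*U   [E ::= U]
U*U => (E)*U   [U ::= ( E )]
(E)*U => (U)*U   [E ::= U]
(U)*U => (2)*U   [U ::= 2]
(2)*U => (2)*(E)   [U ::= ( E )]
(2)*(E) => (2)*(U)   [E ::= U]
(2)*(U) => (2)*(2)   [U ::= 2]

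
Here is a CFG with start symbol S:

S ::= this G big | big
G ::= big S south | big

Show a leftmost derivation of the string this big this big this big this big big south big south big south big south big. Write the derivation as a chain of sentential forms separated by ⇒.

S ⇒ this G big ⇒ this big S south big ⇒ this big this G big south big ⇒ this big this big S south big south big ⇒ this big this big this G big south big south big ⇒ this big this big this big S south big south big south big ⇒ this big this big this big this G big south big south big south big ⇒ this big this big this big this big S south big south big south big south big ⇒ this big this big this big this big big south big south big south big south big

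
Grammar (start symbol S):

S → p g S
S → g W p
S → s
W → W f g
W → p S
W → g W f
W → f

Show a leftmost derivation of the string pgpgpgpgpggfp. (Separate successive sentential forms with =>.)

S=>pgS=>pgpgS=>pgpgpgS=>pgpgpgpgS=>pgpgpgpgpgS=>pgpgpgpgpggWp=>pgpgpgpgpggfp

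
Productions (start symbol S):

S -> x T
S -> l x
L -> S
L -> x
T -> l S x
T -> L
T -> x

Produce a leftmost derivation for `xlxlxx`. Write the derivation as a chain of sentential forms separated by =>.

S => xT   [S -> x T]
xT => xlSx   [T -> l S x]
xlSx => xlxTx   [S -> x T]
xlxTx => xlxLx   [T -> L]
xlxLx => xlxSx   [L -> S]
xlxSx => xlxlxx   [S -> l x]

S => xT => xlSx => xlxTx => xlxLx => xlxSx => xlxlxx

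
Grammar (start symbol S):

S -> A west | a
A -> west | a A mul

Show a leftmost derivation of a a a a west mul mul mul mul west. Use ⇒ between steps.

S ⇒ A west ⇒ a A mul west ⇒ a a A mul mul west ⇒ a a a A mul mul mul west ⇒ a a a a A mul mul mul mul west ⇒ a a a a west mul mul mul mul west

S ⇒ A west   [S -> A west]
A west ⇒ a A mul west   [A -> a A mul]
a A mul west ⇒ a a A mul mul west   [A -> a A mul]
a a A mul mul west ⇒ a a a A mul mul mul west   [A -> a A mul]
a a a A mul mul mul west ⇒ a a a a A mul mul mul mul west   [A -> a A mul]
a a a a A mul mul mul mul west ⇒ a a a a west mul mul mul mul west   [A -> west]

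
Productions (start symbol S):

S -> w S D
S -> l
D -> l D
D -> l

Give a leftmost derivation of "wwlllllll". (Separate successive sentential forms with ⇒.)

S ⇒ wSD   [S -> w S D]
wSD ⇒ wwSDD   [S -> w S D]
wwSDD ⇒ wwlDD   [S -> l]
wwlDD ⇒ wwllD   [D -> l]
wwllD ⇒ wwlllD   [D -> l D]
wwlllD ⇒ wwllllD   [D -> l D]
wwllllD ⇒ wwlllllD   [D -> l D]
wwlllllD ⇒ wwllllllD   [D -> l D]
wwllllllD ⇒ wwlllllll   [D -> l]

S ⇒ wSD ⇒ wwSDD ⇒ wwlDD ⇒ wwllD ⇒ wwlllD ⇒ wwllllD ⇒ wwlllllD ⇒ wwllllllD ⇒ wwlllllll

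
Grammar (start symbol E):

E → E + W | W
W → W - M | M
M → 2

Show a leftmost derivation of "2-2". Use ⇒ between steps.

E ⇒ W   [E → W]
W ⇒ W-M   [W → W - M]
W-M ⇒ M-M   [W → M]
M-M ⇒ 2-M   [M → 2]
2-M ⇒ 2-2   [M → 2]

E⇒W⇒W-M⇒M-M⇒2-M⇒2-2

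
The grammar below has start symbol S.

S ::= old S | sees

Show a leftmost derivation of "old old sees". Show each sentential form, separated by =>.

S => old S => old old S => old old sees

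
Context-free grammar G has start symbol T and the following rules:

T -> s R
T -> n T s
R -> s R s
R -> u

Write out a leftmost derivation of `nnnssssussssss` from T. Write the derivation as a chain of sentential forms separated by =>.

T => nTs => nnTss => nnnTsss => nnnsRsss => nnnssRssss => nnnsssRsssss => nnnssssRssssss => nnnssssussssss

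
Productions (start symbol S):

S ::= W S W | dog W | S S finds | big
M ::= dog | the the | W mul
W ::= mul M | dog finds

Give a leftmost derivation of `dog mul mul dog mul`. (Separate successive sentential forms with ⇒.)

S ⇒ dog W   [S ::= dog W]
dog W ⇒ dog mul M   [W ::= mul M]
dog mul M ⇒ dog mul W mul   [M ::= W mul]
dog mul W mul ⇒ dog mul mul M mul   [W ::= mul M]
dog mul mul M mul ⇒ dog mul mul dog mul   [M ::= dog]

S ⇒ dog W ⇒ dog mul M ⇒ dog mul W mul ⇒ dog mul mul M mul ⇒ dog mul mul dog mul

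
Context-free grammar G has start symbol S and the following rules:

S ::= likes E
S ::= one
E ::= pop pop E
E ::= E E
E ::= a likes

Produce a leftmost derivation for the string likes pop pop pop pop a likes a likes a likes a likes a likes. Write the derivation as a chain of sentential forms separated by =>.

S => likes E => likes pop pop E => likes pop pop E E => likes pop pop pop pop E E => likes pop pop pop pop E E E => likes pop pop pop pop E E E E => likes pop pop pop pop E E E E E => likes pop pop pop pop a likes E E E E => likes pop pop pop pop a likes a likes E E E => likes pop pop pop pop a likes a likes a likes E E => likes pop pop pop pop a likes a likes a likes a likes E => likes pop pop pop pop a likes a likes a likes a likes a likes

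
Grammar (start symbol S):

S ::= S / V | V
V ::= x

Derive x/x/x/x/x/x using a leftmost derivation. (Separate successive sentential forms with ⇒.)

S ⇒ S/V   [S ::= S / V]
S/V ⇒ S/V/V   [S ::= S / V]
S/V/V ⇒ S/V/V/V   [S ::= S / V]
S/V/V/V ⇒ S/V/V/V/V   [S ::= S / V]
S/V/V/V/V ⇒ S/V/V/V/V/V   [S ::= S / V]
S/V/V/V/V/V ⇒ V/V/V/V/V/V   [S ::= V]
V/V/V/V/V/V ⇒ x/V/V/V/V/V   [V ::= x]
x/V/V/V/V/V ⇒ x/x/V/V/V/V   [V ::= x]
x/x/V/V/V/V ⇒ x/x/x/V/V/V   [V ::= x]
x/x/x/V/V/V ⇒ x/x/x/x/V/V   [V ::= x]
x/x/x/x/V/V ⇒ x/x/x/x/x/V   [V ::= x]
x/x/x/x/x/V ⇒ x/x/x/x/x/x   [V ::= x]

S ⇒ S/V ⇒ S/V/V ⇒ S/V/V/V ⇒ S/V/V/V/V ⇒ S/V/V/V/V/V ⇒ V/V/V/V/V/V ⇒ x/V/V/V/V/V ⇒ x/x/V/V/V/V ⇒ x/x/x/V/V/V ⇒ x/x/x/x/V/V ⇒ x/x/x/x/x/V ⇒ x/x/x/x/x/x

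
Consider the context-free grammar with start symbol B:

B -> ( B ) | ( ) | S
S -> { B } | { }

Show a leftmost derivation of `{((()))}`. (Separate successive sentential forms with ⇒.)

B⇒S⇒{B}⇒{(B)}⇒{((B))}⇒{((()))}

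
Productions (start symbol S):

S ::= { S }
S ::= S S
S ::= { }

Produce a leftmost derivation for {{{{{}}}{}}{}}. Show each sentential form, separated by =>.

S => {S} => {SS} => {{S}S} => {{SS}S} => {{{S}S}S} => {{{{S}}S}S} => {{{{{}}}S}S} => {{{{{}}}{}}S} => {{{{{}}}{}}{}}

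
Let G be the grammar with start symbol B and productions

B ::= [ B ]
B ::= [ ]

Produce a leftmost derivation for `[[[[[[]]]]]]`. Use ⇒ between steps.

B ⇒ [B] ⇒ [[B]] ⇒ [[[B]]] ⇒ [[[[B]]]] ⇒ [[[[[B]]]]] ⇒ [[[[[[]]]]]]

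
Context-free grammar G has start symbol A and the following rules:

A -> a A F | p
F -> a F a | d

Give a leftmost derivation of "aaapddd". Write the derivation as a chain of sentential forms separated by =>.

A => aAF   [A -> a A F]
aAF => aaAFF   [A -> a A F]
aaAFF => aaaAFFF   [A -> a A F]
aaaAFFF => aaapFFF   [A -> p]
aaapFFF => aaapdFF   [F -> d]
aaapdFF => aaapddF   [F -> d]
aaapddF => aaapddd   [F -> d]

A => aAF => aaAFF => aaaAFFF => aaapFFF => aaapdFF => aaapddF => aaapddd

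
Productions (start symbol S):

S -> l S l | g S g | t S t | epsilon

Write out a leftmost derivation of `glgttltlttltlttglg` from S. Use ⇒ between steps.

S ⇒ gSg   [S -> g S g]
gSg ⇒ glSlg   [S -> l S l]
glSlg ⇒ glgSglg   [S -> g S g]
glgSglg ⇒ glgtStglg   [S -> t S t]
glgtStglg ⇒ glgttSttglg   [S -> t S t]
glgttSttglg ⇒ glgttlSlttglg   [S -> l S l]
glgttlSlttglg ⇒ glgttltStlttglg   [S -> t S t]
glgttltStlttglg ⇒ glgttltlSltlttglg   [S -> l S l]
glgttltlSltlttglg ⇒ glgttltltStltlttglg   [S -> t S t]
glgttltltStltlttglg ⇒ glgttltlttltlttglg   [S -> epsilon]

S ⇒ gSg ⇒ glSlg ⇒ glgSglg ⇒ glgtStglg ⇒ glgttSttglg ⇒ glgttlSlttglg ⇒ glgttltStlttglg ⇒ glgttltlSltlttglg ⇒ glgttltltStltlttglg ⇒ glgttltlttltlttglg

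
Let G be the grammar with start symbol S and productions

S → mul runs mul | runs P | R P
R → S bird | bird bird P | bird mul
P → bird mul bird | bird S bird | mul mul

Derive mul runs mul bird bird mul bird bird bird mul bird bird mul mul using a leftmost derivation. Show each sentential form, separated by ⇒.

S ⇒ R P ⇒ S bird P ⇒ R P bird P ⇒ S bird P bird P ⇒ R P bird P bird P ⇒ S bird P bird P bird P ⇒ mul runs mul bird P bird P bird P ⇒ mul runs mul bird bird mul bird bird P bird P ⇒ mul runs mul bird bird mul bird bird bird mul bird bird P ⇒ mul runs mul bird bird mul bird bird bird mul bird bird mul mul

S ⇒ R P   [S → R P]
R P ⇒ S bird P   [R → S bird]
S bird P ⇒ R P bird P   [S → R P]
R P bird P ⇒ S bird P bird P   [R → S bird]
S bird P bird P ⇒ R P bird P bird P   [S → R P]
R P bird P bird P ⇒ S bird P bird P bird P   [R → S bird]
S bird P bird P bird P ⇒ mul runs mul bird P bird P bird P   [S → mul runs mul]
mul runs mul bird P bird P bird P ⇒ mul runs mul bird bird mul bird bird P bird P   [P → bird mul bird]
mul runs mul bird bird mul bird bird P bird P ⇒ mul runs mul bird bird mul bird bird bird mul bird bird P   [P → bird mul bird]
mul runs mul bird bird mul bird bird bird mul bird bird P ⇒ mul runs mul bird bird mul bird bird bird mul bird bird mul mul   [P → mul mul]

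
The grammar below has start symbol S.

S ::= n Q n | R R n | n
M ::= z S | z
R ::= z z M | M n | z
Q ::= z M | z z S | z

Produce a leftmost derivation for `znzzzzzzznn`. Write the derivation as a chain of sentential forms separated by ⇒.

S ⇒ RRn ⇒ MnRn ⇒ znRn ⇒ znzzMn ⇒ znzzzSn ⇒ znzzzRRnn ⇒ znzzzzzMRnn ⇒ znzzzzzzRnn ⇒ znzzzzzzznn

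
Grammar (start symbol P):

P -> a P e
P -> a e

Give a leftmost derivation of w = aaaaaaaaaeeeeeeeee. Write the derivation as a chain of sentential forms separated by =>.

P => aPe => aaPee => aaaPeee => aaaaPeeee => aaaaaPeeeee => aaaaaaPeeeeee => aaaaaaaPeeeeeee => aaaaaaaaPeeeeeeee => aaaaaaaaaeeeeeeeee

P => aPe   [P -> a P e]
aPe => aaPee   [P -> a P e]
aaPee => aaaPeee   [P -> a P e]
aaaPeee => aaaaPeeee   [P -> a P e]
aaaaPeeee => aaaaaPeeeee   [P -> a P e]
aaaaaPeeeee => aaaaaaPeeeeee   [P -> a P e]
aaaaaaPeeeeee => aaaaaaaPeeeeeee   [P -> a P e]
aaaaaaaPeeeeeee => aaaaaaaaPeeeeeeee   [P -> a P e]
aaaaaaaaPeeeeeeee => aaaaaaaaaeeeeeeeee   [P -> a e]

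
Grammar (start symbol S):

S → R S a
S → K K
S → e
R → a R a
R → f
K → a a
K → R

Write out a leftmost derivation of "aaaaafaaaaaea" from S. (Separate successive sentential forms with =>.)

S => RSa   [S → R S a]
RSa => aRaSa   [R → a R a]
aRaSa => aaRaaSa   [R → a R a]
aaRaaSa => aaaRaaaSa   [R → a R a]
aaaRaaaSa => aaaaRaaaaSa   [R → a R a]
aaaaRaaaaSa => aaaaaRaaaaaSa   [R → a R a]
aaaaaRaaaaaSa => aaaaafaaaaaSa   [R → f]
aaaaafaaaaaSa => aaaaafaaaaaea   [S → e]

S => RSa => aRaSa => aaRaaSa => aaaRaaaSa => aaaaRaaaaSa => aaaaaRaaaaaSa => aaaaafaaaaaSa => aaaaafaaaaaea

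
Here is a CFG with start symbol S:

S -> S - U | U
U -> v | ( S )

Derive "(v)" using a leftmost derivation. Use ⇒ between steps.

S ⇒ U ⇒ (S) ⇒ (U) ⇒ (v)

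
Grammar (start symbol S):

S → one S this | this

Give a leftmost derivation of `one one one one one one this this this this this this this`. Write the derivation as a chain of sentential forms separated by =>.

S => one S this   [S → one S this]
one S this => one one S this this   [S → one S this]
one one S this this => one one one S this this this   [S → one S this]
one one one S this this this => one one one one S this this this this   [S → one S this]
one one one one S this this this this => one one one one one S this this this this this   [S → one S this]
one one one one one S this this this this this => one one one one one one S this this this this this this   [S → one S this]
one one one one one one S this this this this this this => one one one one one one this this this this this this this   [S → this]

S => one S this => one one S this this => one one one S this this this => one one one one S this this this this => one one one one one S this this this this this => one one one one one one S this this this this this this => one one one one one one this this this this this this this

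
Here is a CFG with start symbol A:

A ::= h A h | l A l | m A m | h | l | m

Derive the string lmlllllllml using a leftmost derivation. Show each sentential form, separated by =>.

A => lAl => lmAml => lmlAlml => lmllAllml => lmlllAlllml => lmlllllllml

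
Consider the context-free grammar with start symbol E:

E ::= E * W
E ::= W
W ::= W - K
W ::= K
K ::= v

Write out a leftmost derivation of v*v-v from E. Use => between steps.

E=>E*W=>W*W=>K*W=>v*W=>v*W-K=>v*K-K=>v*v-K=>v*v-v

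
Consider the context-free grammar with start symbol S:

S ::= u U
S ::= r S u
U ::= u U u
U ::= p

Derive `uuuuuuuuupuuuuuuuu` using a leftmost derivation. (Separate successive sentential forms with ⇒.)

S ⇒ uU   [S ::= u U]
uU ⇒ uuUu   [U ::= u U u]
uuUu ⇒ uuuUuu   [U ::= u U u]
uuuUuu ⇒ uuuuUuuu   [U ::= u U u]
uuuuUuuu ⇒ uuuuuUuuuu   [U ::= u U u]
uuuuuUuuuu ⇒ uuuuuuUuuuuu   [U ::= u U u]
uuuuuuUuuuuu ⇒ uuuuuuuUuuuuuu   [U ::= u U u]
uuuuuuuUuuuuuu ⇒ uuuuuuuuUuuuuuuu   [U ::= u U u]
uuuuuuuuUuuuuuuu ⇒ uuuuuuuuuUuuuuuuuu   [U ::= u U u]
uuuuuuuuuUuuuuuuuu ⇒ uuuuuuuuupuuuuuuuu   [U ::= p]

S ⇒ uU ⇒ uuUu ⇒ uuuUuu ⇒ uuuuUuuu ⇒ uuuuuUuuuu ⇒ uuuuuuUuuuuu ⇒ uuuuuuuUuuuuuu ⇒ uuuuuuuuUuuuuuuu ⇒ uuuuuuuuuUuuuuuuuu ⇒ uuuuuuuuupuuuuuuuu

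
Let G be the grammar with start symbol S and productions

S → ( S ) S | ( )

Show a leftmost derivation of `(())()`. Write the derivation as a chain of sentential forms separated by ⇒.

S ⇒ (S)S ⇒ (())S ⇒ (())()

S ⇒ (S)S   [S → ( S ) S]
(S)S ⇒ (())S   [S → ( )]
(())S ⇒ (())()   [S → ( )]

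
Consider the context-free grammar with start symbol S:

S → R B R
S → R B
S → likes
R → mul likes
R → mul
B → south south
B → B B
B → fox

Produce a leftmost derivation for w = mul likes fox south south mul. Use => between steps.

S => R B R => mul likes B R => mul likes B B R => mul likes fox B R => mul likes fox south south R => mul likes fox south south mul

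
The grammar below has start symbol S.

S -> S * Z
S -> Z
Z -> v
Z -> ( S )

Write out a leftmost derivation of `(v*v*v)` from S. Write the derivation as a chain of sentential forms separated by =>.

S => Z   [S -> Z]
Z => (S)   [Z -> ( S )]
(S) => (S*Z)   [S -> S * Z]
(S*Z) => (S*Z*Z)   [S -> S * Z]
(S*Z*Z) => (Z*Z*Z)   [S -> Z]
(Z*Z*Z) => (v*Z*Z)   [Z -> v]
(v*Z*Z) => (v*v*Z)   [Z -> v]
(v*v*Z) => (v*v*v)   [Z -> v]

S => Z => (S) => (S*Z) => (S*Z*Z) => (Z*Z*Z) => (v*Z*Z) => (v*v*Z) => (v*v*v)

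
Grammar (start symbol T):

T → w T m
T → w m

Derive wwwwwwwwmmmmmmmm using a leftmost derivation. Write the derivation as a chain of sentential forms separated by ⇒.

T ⇒ wTm   [T → w T m]
wTm ⇒ wwTmm   [T → w T m]
wwTmm ⇒ wwwTmmm   [T → w T m]
wwwTmmm ⇒ wwwwTmmmm   [T → w T m]
wwwwTmmmm ⇒ wwwwwTmmmmm   [T → w T m]
wwwwwTmmmmm ⇒ wwwwwwTmmmmmm   [T → w T m]
wwwwwwTmmmmmm ⇒ wwwwwwwTmmmmmmm   [T → w T m]
wwwwwwwTmmmmmmm ⇒ wwwwwwwwmmmmmmmm   [T → w m]

T ⇒ wTm ⇒ wwTmm ⇒ wwwTmmm ⇒ wwwwTmmmm ⇒ wwwwwTmmmmm ⇒ wwwwwwTmmmmmm ⇒ wwwwwwwTmmmmmmm ⇒ wwwwwwwwmmmmmmmm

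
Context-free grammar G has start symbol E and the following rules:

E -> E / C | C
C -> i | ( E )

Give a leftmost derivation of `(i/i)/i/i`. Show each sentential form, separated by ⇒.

E ⇒ E/C ⇒ E/C/C ⇒ C/C/C ⇒ (E)/C/C ⇒ (E/C)/C/C ⇒ (C/C)/C/C ⇒ (i/C)/C/C ⇒ (i/i)/C/C ⇒ (i/i)/i/C ⇒ (i/i)/i/i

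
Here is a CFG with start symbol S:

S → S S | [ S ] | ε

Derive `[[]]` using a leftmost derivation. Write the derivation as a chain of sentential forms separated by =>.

S => [S]   [S → [ S ]]
[S] => [[S]]   [S → [ S ]]
[[S]] => [[]]   [S → ε]

S => [S] => [[S]] => [[]]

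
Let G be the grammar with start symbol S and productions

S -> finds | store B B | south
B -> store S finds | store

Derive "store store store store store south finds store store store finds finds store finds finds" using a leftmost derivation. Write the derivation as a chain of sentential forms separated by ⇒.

S ⇒ store B B   [S -> store B B]
store B B ⇒ store store B   [B -> store]
store store B ⇒ store store store S finds   [B -> store S finds]
store store store S finds ⇒ store store store store B B finds   [S -> store B B]
store store store store B B finds ⇒ store store store store store S finds B finds   [B -> store S finds]
store store store store store S finds B finds ⇒ store store store store store south finds B finds   [S -> south]
store store store store store south finds B finds ⇒ store store store store store south finds store S finds finds   [B -> store S finds]
store store store store store south finds store S finds finds ⇒ store store store store store south finds store store B B finds finds   [S -> store B B]
store store store store store south finds store store B B finds finds ⇒ store store store store store south finds store store store S finds B finds finds   [B -> store S finds]
store store store store store south finds store store store S finds B finds finds ⇒ store store store store store south finds store store store finds finds B finds finds   [S -> finds]
store store store store store south finds store store store finds finds B finds finds ⇒ store store store store store south finds store store store finds finds store finds finds   [B -> store]

S ⇒ store B B ⇒ store store B ⇒ store store store S finds ⇒ store store store store B B finds ⇒ store store store store store S finds B finds ⇒ store store store store store south finds B finds ⇒ store store store store store south finds store S finds finds ⇒ store store store store store south finds store store B B finds finds ⇒ store store store store store south finds store store store S finds B finds finds ⇒ store store store store store south finds store store store finds finds B finds finds ⇒ store store store store store south finds store store store finds finds store finds finds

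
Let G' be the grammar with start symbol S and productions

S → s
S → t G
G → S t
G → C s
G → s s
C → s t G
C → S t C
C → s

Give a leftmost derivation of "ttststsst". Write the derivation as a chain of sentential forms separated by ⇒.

S⇒tG⇒tSt⇒ttGt⇒ttCst⇒ttStCst⇒ttstCst⇒ttstStCst⇒ttststCst⇒ttststsst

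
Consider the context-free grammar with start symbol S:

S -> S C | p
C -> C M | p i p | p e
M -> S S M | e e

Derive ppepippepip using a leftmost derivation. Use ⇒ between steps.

S⇒SC⇒SCC⇒SCCC⇒SCCCC⇒pCCCC⇒ppeCCC⇒ppepipCC⇒ppepippeC⇒ppepippepip

S ⇒ SC   [S -> S C]
SC ⇒ SCC   [S -> S C]
SCC ⇒ SCCC   [S -> S C]
SCCC ⇒ SCCCC   [S -> S C]
SCCCC ⇒ pCCCC   [S -> p]
pCCCC ⇒ ppeCCC   [C -> p e]
ppeCCC ⇒ ppepipCC   [C -> p i p]
ppepipCC ⇒ ppepippeC   [C -> p e]
ppepippeC ⇒ ppepippepip   [C -> p i p]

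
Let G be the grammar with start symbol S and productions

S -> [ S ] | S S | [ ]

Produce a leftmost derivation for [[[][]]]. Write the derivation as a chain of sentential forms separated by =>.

S => [S] => [[S]] => [[SS]] => [[[]S]] => [[[][]]]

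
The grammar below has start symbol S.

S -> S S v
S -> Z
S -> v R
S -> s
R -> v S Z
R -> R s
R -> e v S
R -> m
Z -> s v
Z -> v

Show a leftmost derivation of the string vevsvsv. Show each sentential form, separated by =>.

S => SSv   [S -> S S v]
SSv => vRSv   [S -> v R]
vRSv => vevSSv   [R -> e v S]
vevSSv => vevZSv   [S -> Z]
vevZSv => vevsvSv   [Z -> s v]
vevsvSv => vevsvsv   [S -> s]

S => SSv => vRSv => vevSSv => vevZSv => vevsvSv => vevsvsv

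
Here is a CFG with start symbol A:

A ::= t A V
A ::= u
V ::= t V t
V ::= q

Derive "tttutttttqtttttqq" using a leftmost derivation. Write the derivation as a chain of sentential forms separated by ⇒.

A ⇒ tAV ⇒ ttAVV ⇒ tttAVVV ⇒ tttuVVV ⇒ tttutVtVV ⇒ tttuttVttVV ⇒ tttutttVtttVV ⇒ tttuttttVttttVV ⇒ tttutttttVtttttVV ⇒ tttutttttqtttttVV ⇒ tttutttttqtttttqV ⇒ tttutttttqtttttqq

A ⇒ tAV   [A ::= t A V]
tAV ⇒ ttAVV   [A ::= t A V]
ttAVV ⇒ tttAVVV   [A ::= t A V]
tttAVVV ⇒ tttuVVV   [A ::= u]
tttuVVV ⇒ tttutVtVV   [V ::= t V t]
tttutVtVV ⇒ tttuttVttVV   [V ::= t V t]
tttuttVttVV ⇒ tttutttVtttVV   [V ::= t V t]
tttutttVtttVV ⇒ tttuttttVttttVV   [V ::= t V t]
tttuttttVttttVV ⇒ tttutttttVtttttVV   [V ::= t V t]
tttutttttVtttttVV ⇒ tttutttttqtttttVV   [V ::= q]
tttutttttqtttttVV ⇒ tttutttttqtttttqV   [V ::= q]
tttutttttqtttttqV ⇒ tttutttttqtttttqq   [V ::= q]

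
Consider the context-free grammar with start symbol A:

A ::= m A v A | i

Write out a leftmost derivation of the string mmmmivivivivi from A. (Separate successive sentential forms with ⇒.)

A⇒mAvA⇒mmAvAvA⇒mmmAvAvAvA⇒mmmmAvAvAvAvA⇒mmmmivAvAvAvA⇒mmmmivivAvAvA⇒mmmmivivivAvA⇒mmmmivivivivA⇒mmmmivivivivi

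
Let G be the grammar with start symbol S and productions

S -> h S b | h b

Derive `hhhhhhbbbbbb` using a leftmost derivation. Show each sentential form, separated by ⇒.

S⇒hSb⇒hhSbb⇒hhhSbbb⇒hhhhSbbbb⇒hhhhhSbbbbb⇒hhhhhhbbbbbb

S ⇒ hSb   [S -> h S b]
hSb ⇒ hhSbb   [S -> h S b]
hhSbb ⇒ hhhSbbb   [S -> h S b]
hhhSbbb ⇒ hhhhSbbbb   [S -> h S b]
hhhhSbbbb ⇒ hhhhhSbbbbb   [S -> h S b]
hhhhhSbbbbb ⇒ hhhhhhbbbbbb   [S -> h b]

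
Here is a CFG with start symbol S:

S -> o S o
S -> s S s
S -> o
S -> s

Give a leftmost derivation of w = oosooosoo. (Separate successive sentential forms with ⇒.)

S ⇒ oSo   [S -> o S o]
oSo ⇒ ooSoo   [S -> o S o]
ooSoo ⇒ oosSsoo   [S -> s S s]
oosSsoo ⇒ oosoSosoo   [S -> o S o]
oosoSosoo ⇒ oosooosoo   [S -> o]

S⇒oSo⇒ooSoo⇒oosSsoo⇒oosoSosoo⇒oosooosoo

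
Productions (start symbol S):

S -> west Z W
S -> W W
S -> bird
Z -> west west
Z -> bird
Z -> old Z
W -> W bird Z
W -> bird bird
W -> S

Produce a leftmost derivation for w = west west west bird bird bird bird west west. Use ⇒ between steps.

S ⇒ west Z W ⇒ west west west W ⇒ west west west W bird Z ⇒ west west west W bird Z bird Z ⇒ west west west S bird Z bird Z ⇒ west west west bird bird Z bird Z ⇒ west west west bird bird bird bird Z ⇒ west west west bird bird bird bird west west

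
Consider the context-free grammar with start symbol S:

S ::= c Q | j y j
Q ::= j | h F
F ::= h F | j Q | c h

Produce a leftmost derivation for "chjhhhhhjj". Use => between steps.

S => cQ   [S ::= c Q]
cQ => chF   [Q ::= h F]
chF => chjQ   [F ::= j Q]
chjQ => chjhF   [Q ::= h F]
chjhF => chjhhF   [F ::= h F]
chjhhF => chjhhhF   [F ::= h F]
chjhhhF => chjhhhhF   [F ::= h F]
chjhhhhF => chjhhhhhF   [F ::= h F]
chjhhhhhF => chjhhhhhjQ   [F ::= j Q]
chjhhhhhjQ => chjhhhhhjj   [Q ::= j]

S => cQ => chF => chjQ => chjhF => chjhhF => chjhhhF => chjhhhhF => chjhhhhhF => chjhhhhhjQ => chjhhhhhjj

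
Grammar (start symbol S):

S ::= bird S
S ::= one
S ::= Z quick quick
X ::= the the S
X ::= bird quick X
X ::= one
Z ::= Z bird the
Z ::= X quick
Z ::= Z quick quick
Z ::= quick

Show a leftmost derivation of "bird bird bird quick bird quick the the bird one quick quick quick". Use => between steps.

S => bird S => bird bird S => bird bird Z quick quick => bird bird X quick quick quick => bird bird bird quick X quick quick quick => bird bird bird quick bird quick X quick quick quick => bird bird bird quick bird quick the the S quick quick quick => bird bird bird quick bird quick the the bird S quick quick quick => bird bird bird quick bird quick the the bird one quick quick quick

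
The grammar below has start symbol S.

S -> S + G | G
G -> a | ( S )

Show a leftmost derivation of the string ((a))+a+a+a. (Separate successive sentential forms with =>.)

S => S+G   [S -> S + G]
S+G => S+G+G   [S -> S + G]
S+G+G => S+G+G+G   [S -> S + G]
S+G+G+G => G+G+G+G   [S -> G]
G+G+G+G => (S)+G+G+G   [G -> ( S )]
(S)+G+G+G => (G)+G+G+G   [S -> G]
(G)+G+G+G => ((S))+G+G+G   [G -> ( S )]
((S))+G+G+G => ((G))+G+G+G   [S -> G]
((G))+G+G+G => ((a))+G+G+G   [G -> a]
((a))+G+G+G => ((a))+a+G+G   [G -> a]
((a))+a+G+G => ((a))+a+a+G   [G -> a]
((a))+a+a+G => ((a))+a+a+a   [G -> a]

S => S+G => S+G+G => S+G+G+G => G+G+G+G => (S)+G+G+G => (G)+G+G+G => ((S))+G+G+G => ((G))+G+G+G => ((a))+G+G+G => ((a))+a+G+G => ((a))+a+a+G => ((a))+a+a+a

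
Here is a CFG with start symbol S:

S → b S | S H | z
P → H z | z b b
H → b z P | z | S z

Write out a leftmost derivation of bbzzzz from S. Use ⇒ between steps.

S ⇒ SH   [S → S H]
SH ⇒ SHH   [S → S H]
SHH ⇒ SHHH   [S → S H]
SHHH ⇒ bSHHH   [S → b S]
bSHHH ⇒ bbSHHH   [S → b S]
bbSHHH ⇒ bbzHHH   [S → z]
bbzHHH ⇒ bbzzHH   [H → z]
bbzzHH ⇒ bbzzzH   [H → z]
bbzzzH ⇒ bbzzzz   [H → z]

S ⇒ SH ⇒ SHH ⇒ SHHH ⇒ bSHHH ⇒ bbSHHH ⇒ bbzHHH ⇒ bbzzHH ⇒ bbzzzH ⇒ bbzzzz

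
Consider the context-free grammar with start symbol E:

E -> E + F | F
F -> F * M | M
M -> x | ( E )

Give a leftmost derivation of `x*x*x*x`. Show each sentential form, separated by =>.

E => F => F*M => F*M*M => F*M*M*M => M*M*M*M => x*M*M*M => x*x*M*M => x*x*x*M => x*x*x*x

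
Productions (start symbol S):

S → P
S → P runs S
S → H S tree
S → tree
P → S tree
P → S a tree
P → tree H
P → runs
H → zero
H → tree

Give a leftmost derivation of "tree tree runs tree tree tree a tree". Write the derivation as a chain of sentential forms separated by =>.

S => P   [S → P]
P => S a tree   [P → S a tree]
S a tree => P a tree   [S → P]
P a tree => S tree a tree   [P → S tree]
S tree a tree => P runs S tree a tree   [S → P runs S]
P runs S tree a tree => tree H runs S tree a tree   [P → tree H]
tree H runs S tree a tree => tree tree runs S tree a tree   [H → tree]
tree tree runs S tree a tree => tree tree runs P tree a tree   [S → P]
tree tree runs P tree a tree => tree tree runs tree H tree a tree   [P → tree H]
tree tree runs tree H tree a tree => tree tree runs tree tree tree a tree   [H → tree]

S => P => S a tree => P a tree => S tree a tree => P runs S tree a tree => tree H runs S tree a tree => tree tree runs S tree a tree => tree tree runs P tree a tree => tree tree runs tree H tree a tree => tree tree runs tree tree tree a tree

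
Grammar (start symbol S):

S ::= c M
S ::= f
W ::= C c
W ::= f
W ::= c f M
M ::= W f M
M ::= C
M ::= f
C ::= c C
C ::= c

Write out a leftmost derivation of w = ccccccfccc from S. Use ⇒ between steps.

S⇒cM⇒cWfM⇒cCcfM⇒ccCcfM⇒cccCcfM⇒ccccCcfM⇒ccccccfM⇒ccccccfC⇒ccccccfcC⇒ccccccfccC⇒ccccccfccc

S ⇒ cM   [S ::= c M]
cM ⇒ cWfM   [M ::= W f M]
cWfM ⇒ cCcfM   [W ::= C c]
cCcfM ⇒ ccCcfM   [C ::= c C]
ccCcfM ⇒ cccCcfM   [C ::= c C]
cccCcfM ⇒ ccccCcfM   [C ::= c C]
ccccCcfM ⇒ ccccccfM   [C ::= c]
ccccccfM ⇒ ccccccfC   [M ::= C]
ccccccfC ⇒ ccccccfcC   [C ::= c C]
ccccccfcC ⇒ ccccccfccC   [C ::= c C]
ccccccfccC ⇒ ccccccfccc   [C ::= c]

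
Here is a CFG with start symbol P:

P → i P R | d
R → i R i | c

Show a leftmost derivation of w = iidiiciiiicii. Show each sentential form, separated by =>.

P=>iPR=>iiPRR=>iidRR=>iidiRiR=>iidiiRiiR=>iidiiciiR=>iidiiciiiRi=>iidiiciiiiRii=>iidiiciiiicii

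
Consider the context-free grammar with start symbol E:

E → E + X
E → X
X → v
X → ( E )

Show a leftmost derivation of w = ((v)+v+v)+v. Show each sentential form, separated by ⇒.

E ⇒ E+X ⇒ X+X ⇒ (E)+X ⇒ (E+X)+X ⇒ (E+X+X)+X ⇒ (X+X+X)+X ⇒ ((E)+X+X)+X ⇒ ((X)+X+X)+X ⇒ ((v)+X+X)+X ⇒ ((v)+v+X)+X ⇒ ((v)+v+v)+X ⇒ ((v)+v+v)+v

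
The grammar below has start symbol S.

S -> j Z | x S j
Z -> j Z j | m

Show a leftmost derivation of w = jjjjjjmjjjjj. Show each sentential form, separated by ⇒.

S ⇒ jZ   [S -> j Z]
jZ ⇒ jjZj   [Z -> j Z j]
jjZj ⇒ jjjZjj   [Z -> j Z j]
jjjZjj ⇒ jjjjZjjj   [Z -> j Z j]
jjjjZjjj ⇒ jjjjjZjjjj   [Z -> j Z j]
jjjjjZjjjj ⇒ jjjjjjZjjjjj   [Z -> j Z j]
jjjjjjZjjjjj ⇒ jjjjjjmjjjjj   [Z -> m]

S⇒jZ⇒jjZj⇒jjjZjj⇒jjjjZjjj⇒jjjjjZjjjj⇒jjjjjjZjjjjj⇒jjjjjjmjjjjj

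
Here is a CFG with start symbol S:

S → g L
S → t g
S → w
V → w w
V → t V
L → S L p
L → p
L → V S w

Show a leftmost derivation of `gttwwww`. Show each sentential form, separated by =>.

S => gL => gVSw => gtVSw => gttVSw => gttwwSw => gttwwww

S => gL   [S → g L]
gL => gVSw   [L → V S w]
gVSw => gtVSw   [V → t V]
gtVSw => gttVSw   [V → t V]
gttVSw => gttwwSw   [V → w w]
gttwwSw => gttwwww   [S → w]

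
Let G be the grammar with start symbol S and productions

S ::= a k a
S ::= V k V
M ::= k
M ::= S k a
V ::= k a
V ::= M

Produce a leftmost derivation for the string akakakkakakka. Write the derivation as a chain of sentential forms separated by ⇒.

S ⇒ VkV   [S ::= V k V]
VkV ⇒ MkV   [V ::= M]
MkV ⇒ SkakV   [M ::= S k a]
SkakV ⇒ VkVkakV   [S ::= V k V]
VkVkakV ⇒ MkVkakV   [V ::= M]
MkVkakV ⇒ SkakVkakV   [M ::= S k a]
SkakVkakV ⇒ akakakVkakV   [S ::= a k a]
akakakVkakV ⇒ akakakkakakV   [V ::= k a]
akakakkakakV ⇒ akakakkakakka   [V ::= k a]

S ⇒ VkV ⇒ MkV ⇒ SkakV ⇒ VkVkakV ⇒ MkVkakV ⇒ SkakVkakV ⇒ akakakVkakV ⇒ akakakkakakV ⇒ akakakkakakka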